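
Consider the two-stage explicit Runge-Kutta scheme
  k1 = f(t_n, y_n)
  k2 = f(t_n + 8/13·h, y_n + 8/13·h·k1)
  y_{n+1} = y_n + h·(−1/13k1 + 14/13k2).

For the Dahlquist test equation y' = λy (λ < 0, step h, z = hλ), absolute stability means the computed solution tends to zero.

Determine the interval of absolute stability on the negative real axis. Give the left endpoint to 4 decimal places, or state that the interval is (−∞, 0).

On y'=λy, z=hλ:
  k1=λy_n ⇒ h·k1=z·y_n;  k2=λ(1+8/13z)y_n ⇒ h·k2=z(1+8/13z)y_n
  y_{n+1}/y_n = 1 − 1/13z + 14/13z(1+8/13z) = 1 + z + 112/169z²
  ⇒ R(z) = 1 + z + 112/169z².

Boundary: |R(x)|=1, x<0.
x=-0.33: |R|=0.7422
R=1: x+112/169x²=0 ⇒ x=−169/112=-1.5089; min R=1−1/(4·112/169)=0.6228>−1
Confirm numerically:
  x=-1.286: |R|=0.81001 <1
  x=-1.211: |R|=0.76090 <1
  x=-1.198: |R|=0.75314 <1
  x=-1.943: |R|=1.55894 >1
  x=-1.917: |R|=1.51843 >1
Interval (-1.5089, 0).

(-1.5089, 0).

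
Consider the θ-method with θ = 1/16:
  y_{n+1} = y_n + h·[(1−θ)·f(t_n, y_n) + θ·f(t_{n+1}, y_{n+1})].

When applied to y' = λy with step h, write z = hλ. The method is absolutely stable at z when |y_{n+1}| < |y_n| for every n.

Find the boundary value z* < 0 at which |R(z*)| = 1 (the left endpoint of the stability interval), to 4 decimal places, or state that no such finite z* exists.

z* = -2.2857.

Set f=λy, z=hλ:
  y_{n+1} = y_n + z·[15/16·y_n + 1/16·y_{n+1}] ⇒ (1 − 1/16z)y_{n+1} = (1 + 15/16z)y_n
  R(z) = (1 + 15/16z)/(1 − 1/16z).

Boundary: |R(x)|=1, x<0.
x=-0.83: |R|=0.2109
R=−1: 1+15/16x = −1+1/16x ⇒ -7/8x=2 ⇒ x=2/(-7/8)=-2.2857
Confirm numerically:
  x=-2.257: |R|=0.97798 <1
  x=-1.788: |R|=0.60828 <1
  x=-1.489: |R|=0.36223 <1
  x=-1.044: |R|=0.01995 <1
  x=-2.783: |R|=1.37065 >1
  x=-2.755: |R|=1.35031 >1
Stable set (-2.2857, 0).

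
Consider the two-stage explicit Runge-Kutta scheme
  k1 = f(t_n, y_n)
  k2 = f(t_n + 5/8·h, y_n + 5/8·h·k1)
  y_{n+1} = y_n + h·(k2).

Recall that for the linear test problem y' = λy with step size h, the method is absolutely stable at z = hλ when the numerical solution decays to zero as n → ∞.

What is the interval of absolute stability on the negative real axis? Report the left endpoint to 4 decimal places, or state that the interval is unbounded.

On y'=λy, z=hλ:
  k1=λy_n ⇒ h·k1=z·y_n;  k2=λ(1+5/8z)y_n ⇒ h·k2=z(1+5/8z)y_n
  y_{n+1}/y_n = 1 + z(1+5/8z) = 1 + z + 5/8z²
  so R(z) = 1 + z + 5/8z².

Boundary: |R(x)|=1, x<0.
x=-0.5: |R|=0.6562
R=1: x+5/8x²=0 ⇒ x=−8/5=-1.6000; min R=1−1/(4·5/8)=0.6000>−1
Confirm numerically:
  x=-1.502: |R|=0.90800 <1
  x=-0.822: |R|=0.60030 <1
  x=-0.777: |R|=0.60033 <1
  x=-0.746: |R|=0.60182 <1
  x=-1.930: |R|=1.39806 >1
  x=-1.731: |R|=1.14173 >1
So |R|<1 on (-1.6000, 0).

z∈(-1.6000,0).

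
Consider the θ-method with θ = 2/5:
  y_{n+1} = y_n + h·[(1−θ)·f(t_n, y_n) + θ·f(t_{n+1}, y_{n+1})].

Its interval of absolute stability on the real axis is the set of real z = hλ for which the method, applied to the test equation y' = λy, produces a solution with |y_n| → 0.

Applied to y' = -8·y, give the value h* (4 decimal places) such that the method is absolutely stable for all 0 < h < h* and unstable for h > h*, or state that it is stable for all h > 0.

Test eqn y'=λy, z=hλ:
  y_{n+1} = y_n + z·[3/5·y_n + 2/5·y_{n+1}] ⇒ (1 − 2/5z)y_{n+1} = (1 + 3/5z)y_n
  R(z) = (1 + 3/5z)/(1 − 2/5z).

Boundary: |R(x)|=1, x<0.
x=-0.48: |R|=0.5973
R=−1: 1+3/5x = −1+2/5x ⇒ -1/5x=2 ⇒ x=2/(-1/5)=-10.0000
Confirm numerically:
  x=-9.084: |R|=0.96046 <1
  x=-8.444: |R|=0.92891 <1
  x=-8.281: |R|=0.92028 <1
  x=-6.267: |R|=0.78710 <1
  x=-10.439: |R|=1.01696 >1
  x=-10.223: |R|=1.00876 >1
  x=-10.040: |R|=1.00159 >1
Stable set (-10.0000, 0).

(-10.0000,0); λ=-8 ⇒ h* = (10)/8 = 1.2500.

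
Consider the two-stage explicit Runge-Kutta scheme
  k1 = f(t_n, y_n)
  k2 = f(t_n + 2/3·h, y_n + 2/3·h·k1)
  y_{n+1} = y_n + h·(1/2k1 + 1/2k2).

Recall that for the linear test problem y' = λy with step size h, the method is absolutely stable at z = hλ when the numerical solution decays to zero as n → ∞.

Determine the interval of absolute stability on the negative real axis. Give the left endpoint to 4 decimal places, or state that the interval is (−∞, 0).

Set f=λy, z=hλ:
  k1=λy_n ⇒ h·k1=z·y_n;  k2=λ(1+2/3z)y_n ⇒ h·k2=z(1+2/3z)y_n
  y_{n+1}/y_n = 1 + 1/2z + 1/2z(1+2/3z) = 1 + z + 1/3z²
  ⇒ R(z) = 1 + z + 1/3z².

Solve |R(x)|<1 on ℝ⁻.
x=-1.22: |R|=0.2761
R=1: x+1/3x²=0 ⇒ x=−3=-3.0000; min R=1−1/(4·1/3)=0.2500>−1
Confirm numerically:
  x=-2.857: |R|=0.86382 <1
  x=-2.751: |R|=0.77167 <1
  x=-2.505: |R|=0.58667 <1
  x=-3.207: |R|=1.22128 >1
  x=-3.080: |R|=1.08213 >1
Stable set (-3.0000, 0).

z∈(-3.0000,0).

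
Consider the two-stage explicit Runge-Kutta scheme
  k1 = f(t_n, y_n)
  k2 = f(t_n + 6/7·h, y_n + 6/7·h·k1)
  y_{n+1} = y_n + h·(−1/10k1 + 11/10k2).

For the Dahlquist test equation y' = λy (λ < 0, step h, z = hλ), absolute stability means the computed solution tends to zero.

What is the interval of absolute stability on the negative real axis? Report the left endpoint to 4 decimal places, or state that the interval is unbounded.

Set f=λy, z=hλ:
  k1=λy_n ⇒ h·k1=z·y_n;  k2=λ(1+6/7z)y_n ⇒ h·k2=z(1+6/7z)y_n
  y_{n+1}/y_n = 1 − 1/10z + 11/10z(1+6/7z) = 1 + z + 33/35z²
  R(z) = 1 + z + 33/35z².

Find x<0 with |R(x)|<1.
x=-1.65: |R|=1.9169
R=1: x+33/35x²=0 ⇒ x=−35/33=-1.0606; min R=1−1/(4·33/35)=0.7348>−1
Confirm numerically:
  x=-0.785: |R|=0.79601 <1
  x=-0.637: |R|=0.74558 <1
  x=-0.459: |R|=0.73964 <1
  x=-1.642: |R|=1.90010 >1
  x=-1.146: |R|=1.09227 >1
So |R|<1 on (-1.0606, 0).

z∈(-1.0606,0).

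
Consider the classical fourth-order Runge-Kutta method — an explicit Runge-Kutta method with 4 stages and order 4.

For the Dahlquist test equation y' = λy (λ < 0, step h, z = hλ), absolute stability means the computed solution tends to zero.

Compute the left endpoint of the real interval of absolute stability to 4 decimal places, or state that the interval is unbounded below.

z* = -2.7853.

With y'=λy (z=hλ):
  order 4, 4-stage ⇒ R(z)=1+z+z^2/2+z^3/6+z^4/24
  (e.g. R(-0.5)=0.60677, |R|=0.60677)

Boundary: |R(x)|=1, x<0.
x=-0.5: |R|=0.6068
|R(-2.89)|=1.1697 |R(-0.96)|=0.3887 |R(-0.6)|=0.5494
Bisect:
  x_lo=-3.2478 |R|=1.9526  x_hi=-0.1084 |R|=0.8973
  mid=-1.67809 |R|=0.27273 →hi
  mid=-2.46294 |R|=0.61325 →hi
  mid=-2.85537 |R|=1.11089 →lo
  mid=-2.65915 |R|=0.82589 →hi
  mid=-2.75726 |R|=0.95855 →hi
  mid=-2.80631 |R|=1.03216 →lo
  mid=-2.78179 |R|=0.99472 →hi
  mid=-2.79405 |R|=1.01328 →lo
  mid=-2.78792 |R|=1.00396 →lo
  mid=-2.78485 |R|=0.99933 →hi
  ...
  [-2.78543,-2.78524] ⇒ x*=-2.7853
Interval (-2.7853, 0).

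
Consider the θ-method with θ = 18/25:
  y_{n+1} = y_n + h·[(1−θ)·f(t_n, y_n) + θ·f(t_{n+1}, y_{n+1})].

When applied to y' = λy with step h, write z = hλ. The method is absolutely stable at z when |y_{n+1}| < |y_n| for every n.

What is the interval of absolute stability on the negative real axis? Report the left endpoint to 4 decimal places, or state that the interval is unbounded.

unbounded; (−∞, 0).

Set f=λy, z=hλ:
  y_{n+1} = y_n + z·[7/25·y_n + 18/25·y_{n+1}] ⇒ (1 − 18/25z)y_{n+1} = (1 + 7/25z)y_n
  ⇒ R(z) = (1 + 7/25z)/(1 − 18/25z).

Boundary: |R(x)|=1, x<0.
x=-0.74: |R|=0.5172
x=-2: |R|=0.1803
x=-10: |R|=0.2195
x=-100: |R|=0.3699
θ=18/25≥1/2 ⇒ |1+7/25x|<|1−18/25x| ∀x<0 ⇒ unbounded interval.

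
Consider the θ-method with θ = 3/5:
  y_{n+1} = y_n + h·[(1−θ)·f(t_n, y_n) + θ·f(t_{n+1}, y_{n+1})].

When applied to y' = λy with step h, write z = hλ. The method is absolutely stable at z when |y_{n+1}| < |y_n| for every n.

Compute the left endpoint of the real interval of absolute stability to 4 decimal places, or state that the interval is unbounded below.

Test eqn y'=λy, z=hλ:
  y_{n+1} = y_n + z·[2/5·y_n + 3/5·y_{n+1}] ⇒ (1 − 3/5z)y_{n+1} = (1 + 2/5z)y_n
  Hence R(z) = (1 + 2/5z)/(1 − 3/5z).

Find x<0 with |R(x)|<1.
x=-1.38: |R|=0.2451
x=-2: |R|=0.0909
x=-10: |R|=0.4286
x=-100: |R|=0.6393
θ=3/5≥1/2 ⇒ |1+2/5x|<|1−3/5x| ∀x<0 ⇒ stable on all of ℝ⁻.

(−∞, 0) — no finite endpoint.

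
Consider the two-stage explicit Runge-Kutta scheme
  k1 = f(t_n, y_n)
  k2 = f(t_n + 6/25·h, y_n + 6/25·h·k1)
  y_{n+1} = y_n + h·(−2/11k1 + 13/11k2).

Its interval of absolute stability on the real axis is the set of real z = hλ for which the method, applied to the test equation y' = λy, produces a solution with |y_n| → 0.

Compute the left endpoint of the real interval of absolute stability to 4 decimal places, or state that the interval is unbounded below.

On y'=λy, z=hλ:
  k1=λy_n ⇒ h·k1=z·y_n;  k2=λ(1+6/25z)y_n ⇒ h·k2=z(1+6/25z)y_n
  y_{n+1}/y_n = 1 − 2/11z + 13/11z(1+6/25z) = 1 + z + 78/275z²
  ⇒ R(z) = 1 + z + 78/275z².

Need |R(x)|<1, x<0.
x=-1.19: |R|=0.2117
R=1: x+78/275x²=0 ⇒ x=−275/78=-3.5256; min R=1−1/(4·78/275)=0.1186>−1
Confirm numerically:
  x=-3.231: |R|=0.72998 <1
  x=-1.681: |R|=0.12049 <1
  x=-1.519: |R|=0.13545 <1
  x=-4.067: |R|=1.62448 >1
  x=-3.863: |R|=1.36964 >1
  x=-3.681: |R|=1.16220 >1
Interval (-3.5256, 0).

left endpoint -3.5256.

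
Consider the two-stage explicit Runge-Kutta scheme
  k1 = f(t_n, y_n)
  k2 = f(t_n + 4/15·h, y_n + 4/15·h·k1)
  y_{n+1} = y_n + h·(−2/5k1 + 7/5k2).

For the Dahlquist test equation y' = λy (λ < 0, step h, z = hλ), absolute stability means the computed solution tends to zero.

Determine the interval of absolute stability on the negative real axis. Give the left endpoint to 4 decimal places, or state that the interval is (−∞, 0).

(-2.6786, 0).

On y'=λy, z=hλ:
  k1=λy_n ⇒ h·k1=z·y_n;  k2=λ(1+4/15z)y_n ⇒ h·k2=z(1+4/15z)y_n
  y_{n+1}/y_n = 1 − 2/5z + 7/5z(1+4/15z) = 1 + z + 28/75z²
  R(z) = 1 + z + 28/75z².

Find x<0 with |R(x)|<1.
x=-1.23: |R|=0.3348
R=1: x+28/75x²=0 ⇒ x=−75/28=-2.6786; min R=1−1/(4·28/75)=0.3304>−1
Confirm numerically:
  x=-2.480: |R|=0.81615 <1
  x=-1.879: |R|=0.43911 <1
  x=-1.317: |R|=0.33054 <1
  x=-1.204: |R|=0.33719 <1
  x=-3.244: |R|=1.68479 >1
  x=-2.814: |R|=1.14228 >1
So |R|<1 on (-2.6786, 0).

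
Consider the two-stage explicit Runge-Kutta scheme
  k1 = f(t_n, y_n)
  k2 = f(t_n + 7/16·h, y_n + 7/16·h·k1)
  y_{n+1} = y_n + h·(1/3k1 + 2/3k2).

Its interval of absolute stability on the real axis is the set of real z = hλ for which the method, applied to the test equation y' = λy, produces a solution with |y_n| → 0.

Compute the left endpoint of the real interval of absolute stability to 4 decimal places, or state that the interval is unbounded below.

With y'=λy (z=hλ):
  k1=λy_n ⇒ h·k1=z·y_n;  k2=λ(1+7/16z)y_n ⇒ h·k2=z(1+7/16z)y_n
  y_{n+1}/y_n = 1 + 1/3z + 2/3z(1+7/16z) = 1 + z + 7/24z²
  ⇒ R(z) = 1 + z + 7/24z².

Find x<0 with |R(x)|<1.
x=-1.02: |R|=0.2835
R=1: x+7/24x²=0 ⇒ x=−24/7=-3.4286; min R=1−1/(4·7/24)=0.1429>−1
Confirm numerically:
  x=-3.035: |R|=0.65161 <1
  x=-2.849: |R|=0.51840 <1
  x=-2.393: |R|=0.27721 <1
  x=-1.625: |R|=0.14518 <1
  x=-4.025: |R|=1.70018 >1
  x=-3.749: |R|=1.35038 >1
  x=-3.566: |R|=1.14294 >1
Stable set (-3.4286, 0).

z* = -3.4286.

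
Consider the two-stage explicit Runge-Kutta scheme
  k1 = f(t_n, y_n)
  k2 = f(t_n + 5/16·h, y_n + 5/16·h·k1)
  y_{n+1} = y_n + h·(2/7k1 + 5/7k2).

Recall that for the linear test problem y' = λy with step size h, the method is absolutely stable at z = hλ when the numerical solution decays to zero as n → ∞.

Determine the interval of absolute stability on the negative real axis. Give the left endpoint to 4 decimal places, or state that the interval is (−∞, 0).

On y'=λy, z=hλ:
  k1=λy_n ⇒ h·k1=z·y_n;  k2=λ(1+5/16z)y_n ⇒ h·k2=z(1+5/16z)y_n
  y_{n+1}/y_n = 1 + 2/7z + 5/7z(1+5/16z) = 1 + z + 25/112z²
  R(z) = 1 + z + 25/112z².

Need |R(x)|<1, x<0.
x=-1.62: |R|=0.0342
R=1: x+25/112x²=0 ⇒ x=−112/25=-4.4800; min R=1−1/(4·25/112)=-0.1200>−1
Confirm numerically:
  x=-3.397: |R|=0.17881 <1
  x=-2.797: |R|=0.05075 <1
  x=-2.609: |R|=0.08961 <1
  x=-4.947: |R|=1.51568 >1
  x=-4.914: |R|=1.47604 >1
  x=-4.526: |R|=1.04647 >1
Interval (-4.4800, 0).

z∈(-4.4800,0).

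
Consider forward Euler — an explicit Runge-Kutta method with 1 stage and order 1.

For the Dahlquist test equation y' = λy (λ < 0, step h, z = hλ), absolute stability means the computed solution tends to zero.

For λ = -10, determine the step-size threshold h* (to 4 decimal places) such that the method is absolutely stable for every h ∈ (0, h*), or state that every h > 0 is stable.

(-2.0000,0); λ=-10 ⇒ h* = 0.2000.

On y'=λy, z=hλ:
  order 1, 1-stage ⇒ R(z)=1+z
  (e.g. R(-0.74)=0.26000, |R|=0.26000)

Find x<0 with |R(x)|<1.
x=-0.74: |R|=0.2600
|R(-2.14)|=1.1400 |R(-1.53)|=0.5300 |R(-0.52)|=0.4800
Bisect:
  x_lo=-2.8435 |R|=1.8435  x_hi=-0.1518 |R|=0.8482
  mid=-1.49766 |R|=0.49766 →hi
  mid=-2.17059 |R|=1.17059 →lo
  mid=-1.83412 |R|=0.83412 →hi
  mid=-2.00235 |R|=1.00235 →lo
  mid=-1.91824 |R|=0.91824 →hi
  mid=-1.96030 |R|=0.96030 →hi
  mid=-1.98133 |R|=0.98133 →hi
  mid=-1.99184 |R|=0.99184 →hi
  mid=-1.99710 |R|=0.99710 →hi
  ...
  [-2.00005,-1.99989] ⇒ x*=-2.0000
So |R|<1 on (-2.0000, 0).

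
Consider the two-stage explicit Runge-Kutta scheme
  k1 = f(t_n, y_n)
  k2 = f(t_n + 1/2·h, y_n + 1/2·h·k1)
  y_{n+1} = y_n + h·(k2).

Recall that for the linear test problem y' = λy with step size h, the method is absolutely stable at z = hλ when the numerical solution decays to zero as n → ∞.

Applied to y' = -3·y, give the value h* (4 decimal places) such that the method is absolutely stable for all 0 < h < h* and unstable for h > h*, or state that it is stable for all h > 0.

Test eqn y'=λy, z=hλ:
  k1=λy_n ⇒ h·k1=z·y_n;  k2=λ(1+1/2z)y_n ⇒ h·k2=z(1+1/2z)y_n
  y_{n+1}/y_n = 1 + z(1+1/2z) = 1 + z + 1/2z²
  R(z) = 1 + z + 1/2z².

Solve |R(x)|<1 on ℝ⁻.
x=-0.85: |R|=0.5112
R=1: x+1/2x²=0 ⇒ x=−2=-2.0000; min R=1−1/(4·1/2)=0.5000>−1
Confirm numerically:
  x=-1.744: |R|=0.77677 <1
  x=-1.705: |R|=0.74851 <1
  x=-1.555: |R|=0.65401 <1
  x=-1.225: |R|=0.52531 <1
  x=-2.460: |R|=1.56580 >1
  x=-2.059: |R|=1.06074 >1
So |R|<1 on (-2.0000, 0).

(-2.0000,0); λ=-3 ⇒ h* = (2)/3 = 0.6667.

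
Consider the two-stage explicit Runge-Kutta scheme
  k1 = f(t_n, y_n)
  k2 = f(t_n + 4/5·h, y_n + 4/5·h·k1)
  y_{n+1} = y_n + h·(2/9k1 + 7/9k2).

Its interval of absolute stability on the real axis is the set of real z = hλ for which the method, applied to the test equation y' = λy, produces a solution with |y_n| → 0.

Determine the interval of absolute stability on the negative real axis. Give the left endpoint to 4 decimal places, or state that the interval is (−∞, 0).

On y'=λy, z=hλ:
  k1=λy_n ⇒ h·k1=z·y_n;  k2=λ(1+4/5z)y_n ⇒ h·k2=z(1+4/5z)y_n
  y_{n+1}/y_n = 1 + 2/9z + 7/9z(1+4/5z) = 1 + z + 28/45z²
  so R(z) = 1 + z + 28/45z².

Solve |R(x)|<1 on ℝ⁻.
x=-1.78: |R|=1.1914
R=1: x+28/45x²=0 ⇒ x=−45/28=-1.6071; min R=1−1/(4·28/45)=0.5982>−1
Confirm numerically:
  x=-1.564: |R|=0.95802 <1
  x=-1.557: |R|=0.95142 <1
  x=-1.129: |R|=0.66411 <1
  x=-2.163: |R|=1.74811 >1
  x=-1.781: |R|=1.19266 >1
So |R|<1 on (-1.6071, 0).

z∈(-1.6071,0).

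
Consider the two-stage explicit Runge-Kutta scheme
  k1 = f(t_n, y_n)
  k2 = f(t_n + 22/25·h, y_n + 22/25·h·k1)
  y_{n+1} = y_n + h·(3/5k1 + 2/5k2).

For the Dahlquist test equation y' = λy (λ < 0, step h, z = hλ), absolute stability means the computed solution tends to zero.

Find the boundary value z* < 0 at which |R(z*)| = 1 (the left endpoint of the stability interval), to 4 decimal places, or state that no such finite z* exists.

Set f=λy, z=hλ:
  k1=λy_n ⇒ h·k1=z·y_n;  k2=λ(1+22/25z)y_n ⇒ h·k2=z(1+22/25z)y_n
  y_{n+1}/y_n = 1 + 3/5z + 2/5z(1+22/25z) = 1 + z + 44/125z²
  ⇒ R(z) = 1 + z + 44/125z².

Need |R(x)|<1, x<0.
x=-1.48: |R|=0.2910
R=1: x+44/125x²=0 ⇒ x=−125/44=-2.8409; min R=1−1/(4·44/125)=0.2898>−1
Confirm numerically:
  x=-2.193: |R|=0.49986 <1
  x=-2.135: |R|=0.46950 <1
  x=-2.081: |R|=0.44336 <1
  x=-2.975: |R|=1.14042 >1
  x=-2.939: |R|=1.10148 >1
Interval (-2.8409, 0).

z* = -2.8409.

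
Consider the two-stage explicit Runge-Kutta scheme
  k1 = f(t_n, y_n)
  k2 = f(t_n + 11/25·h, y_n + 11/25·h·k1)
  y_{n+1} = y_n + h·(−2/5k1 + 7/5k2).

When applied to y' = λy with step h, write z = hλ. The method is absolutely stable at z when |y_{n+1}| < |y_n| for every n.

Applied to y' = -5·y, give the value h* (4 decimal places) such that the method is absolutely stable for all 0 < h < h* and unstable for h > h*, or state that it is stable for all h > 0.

(-1.6234,0); λ=-5 ⇒ h* = (125/77)/5 = 0.3247.

Set f=λy, z=hλ:
  k1=λy_n ⇒ h·k1=z·y_n;  k2=λ(1+11/25z)y_n ⇒ h·k2=z(1+11/25z)y_n
  y_{n+1}/y_n = 1 − 2/5z + 7/5z(1+11/25z) = 1 + z + 77/125z²
  so R(z) = 1 + z + 77/125z².

Boundary: |R(x)|=1, x<0.
x=-1.39: |R|=0.8002
R=1: x+77/125x²=0 ⇒ x=−125/77=-1.6234; min R=1−1/(4·77/125)=0.5942>−1
Confirm numerically:
  x=-1.421: |R|=0.82285 <1
  x=-1.283: |R|=0.73099 <1
  x=-0.924: |R|=0.60193 <1
  x=-0.746: |R|=0.59681 <1
  x=-2.112: |R|=1.63570 >1
  x=-1.693: |R|=1.07261 >1
Stable set (-1.6234, 0).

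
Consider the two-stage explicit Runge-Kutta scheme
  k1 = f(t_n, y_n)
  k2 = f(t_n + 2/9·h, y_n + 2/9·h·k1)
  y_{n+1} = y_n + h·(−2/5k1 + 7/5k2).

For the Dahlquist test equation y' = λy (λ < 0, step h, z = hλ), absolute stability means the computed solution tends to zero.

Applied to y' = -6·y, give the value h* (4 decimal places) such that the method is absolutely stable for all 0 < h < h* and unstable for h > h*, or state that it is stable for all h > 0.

Test eqn y'=λy, z=hλ:
  k1=λy_n ⇒ h·k1=z·y_n;  k2=λ(1+2/9z)y_n ⇒ h·k2=z(1+2/9z)y_n
  y_{n+1}/y_n = 1 − 2/5z + 7/5z(1+2/9z) = 1 + z + 14/45z²
  R(z) = 1 + z + 14/45z².

Solve |R(x)|<1 on ℝ⁻.
x=-1.65: |R|=0.1970
R=1: x+14/45x²=0 ⇒ x=−45/14=-3.2143; min R=1−1/(4·14/45)=0.1964>−1
Confirm numerically:
  x=-2.919: |R|=0.73184 <1
  x=-2.503: |R|=0.44611 <1
  x=-2.373: |R|=0.37891 <1
  x=-1.912: |R|=0.22534 <1
  x=-3.699: |R|=1.55781 >1
  x=-3.552: |R|=1.37320 >1
So |R|<1 on (-3.2143, 0).

(-3.2143,0); λ=-6 ⇒ h* = (45/14)/6 = 0.5357.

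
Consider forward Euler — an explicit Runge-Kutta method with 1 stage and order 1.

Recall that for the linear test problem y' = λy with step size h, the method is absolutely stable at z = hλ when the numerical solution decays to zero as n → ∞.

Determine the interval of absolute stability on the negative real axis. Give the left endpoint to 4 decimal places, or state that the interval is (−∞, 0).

Set f=λy, z=hλ:
  order 1, 1-stage ⇒ R(z)=1+z
  (e.g. R(-1.58)=-0.58000, |R|=0.58000)

Need |R(x)|<1, x<0.
x=-1.58: |R|=0.5800
|R(-2.33)|=1.3300 |R(-1.22)|=0.2200 |R(-1.15)|=0.1500
Bisect:
  x_lo=-2.6197 |R|=1.6197  x_hi=-0.2968 |R|=0.7032
  mid=-1.45824 |R|=0.45824 →hi
  mid=-2.03896 |R|=1.03896 →lo
  mid=-1.74860 |R|=0.74860 →hi
  mid=-1.89378 |R|=0.89378 →hi
  mid=-1.96637 |R|=0.96637 →hi
  mid=-2.00266 |R|=1.00266 →lo
  mid=-1.98452 |R|=0.98452 →hi
  ...
  [-2.00011,-1.99997] ⇒ x*=-2.0000
So |R|<1 on (-2.0000, 0).

(-2.0000, 0).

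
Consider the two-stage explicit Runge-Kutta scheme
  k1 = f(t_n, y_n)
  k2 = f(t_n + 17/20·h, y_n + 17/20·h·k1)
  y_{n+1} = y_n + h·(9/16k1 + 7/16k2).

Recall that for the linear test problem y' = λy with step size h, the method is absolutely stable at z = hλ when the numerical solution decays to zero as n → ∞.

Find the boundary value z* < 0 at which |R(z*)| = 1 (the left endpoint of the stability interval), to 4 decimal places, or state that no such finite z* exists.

With y'=λy (z=hλ):
  k1=λy_n ⇒ h·k1=z·y_n;  k2=λ(1+17/20z)y_n ⇒ h·k2=z(1+17/20z)y_n
  y_{n+1}/y_n = 1 + 9/16z + 7/16z(1+17/20z) = 1 + z + 119/320z²
  ⇒ R(z) = 1 + z + 119/320z².

Solve |R(x)|<1 on ℝ⁻.
x=-0.71: |R|=0.4775
R=1: x+119/320x²=0 ⇒ x=−320/119=-2.6891; min R=1−1/(4·119/320)=0.3277>−1
Confirm numerically:
  x=-2.298: |R|=0.66580 <1
  x=-1.994: |R|=0.48459 <1
  x=-1.630: |R|=0.35803 <1
  x=-1.399: |R|=0.32883 <1
  x=-3.288: |R|=1.73232 >1
  x=-2.994: |R|=1.33950 >1
  x=-2.876: |R|=1.19992 >1
Stable set (-2.6891, 0).

z* = -2.6891.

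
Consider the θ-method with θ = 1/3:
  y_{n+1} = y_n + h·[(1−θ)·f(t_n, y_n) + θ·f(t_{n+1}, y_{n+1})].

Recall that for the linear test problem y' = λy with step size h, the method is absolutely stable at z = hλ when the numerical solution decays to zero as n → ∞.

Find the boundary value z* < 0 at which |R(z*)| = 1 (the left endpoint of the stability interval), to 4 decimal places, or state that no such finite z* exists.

With y'=λy (z=hλ):
  y_{n+1} = y_n + z·[2/3·y_n + 1/3·y_{n+1}] ⇒ (1 − 1/3z)y_{n+1} = (1 + 2/3z)y_n
  Hence R(z) = (1 + 2/3z)/(1 − 1/3z).

Boundary: |R(x)|=1, x<0.
x=-1.76: |R|=0.1092
R=−1: 1+2/3x = −1+1/3x ⇒ -1/3x=2 ⇒ x=2/(-1/3)=-6.0000
Confirm numerically:
  x=-5.426: |R|=0.93188 <1
  x=-4.073: |R|=0.72756 <1
  x=-2.937: |R|=0.48408 <1
  x=-2.553: |R|=0.37925 <1
  x=-6.453: |R|=1.04792 >1
  x=-6.329: |R|=1.03527 >1
So |R|<1 on (-6.0000, 0).

z* = -6.0000.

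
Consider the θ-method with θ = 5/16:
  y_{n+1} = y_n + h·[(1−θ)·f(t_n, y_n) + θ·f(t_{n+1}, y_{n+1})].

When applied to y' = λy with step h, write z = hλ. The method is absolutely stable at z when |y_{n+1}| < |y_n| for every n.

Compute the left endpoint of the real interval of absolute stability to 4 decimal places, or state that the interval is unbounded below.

Test eqn y'=λy, z=hλ:
  y_{n+1} = y_n + z·[11/16·y_n + 5/16·y_{n+1}] ⇒ (1 − 5/16z)y_{n+1} = (1 + 11/16z)y_n
  Hence R(z) = (1 + 11/16z)/(1 − 5/16z).

Solve |R(x)|<1 on ℝ⁻.
x=-1.69: |R|=0.1059
R=−1: 1+11/16x = −1+5/16x ⇒ -3/8x=2 ⇒ x=2/(-3/8)=-5.3333
Confirm numerically:
  x=-4.459: |R|=0.86301 <1
  x=-3.766: |R|=0.73000 <1
  x=-2.374: |R|=0.36290 <1
  x=-5.903: |R|=1.07510 >1
  x=-5.731: |R|=1.05343 >1
  x=-5.484: |R|=1.02082 >1
Stable set (-5.3333, 0).

left endpoint -5.3333.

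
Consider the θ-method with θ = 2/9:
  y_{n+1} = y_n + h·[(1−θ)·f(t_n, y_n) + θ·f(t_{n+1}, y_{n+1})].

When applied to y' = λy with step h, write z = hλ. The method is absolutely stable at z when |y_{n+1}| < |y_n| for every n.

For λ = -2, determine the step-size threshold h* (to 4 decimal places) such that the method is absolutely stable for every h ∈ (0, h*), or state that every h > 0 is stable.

(-3.6000,0); λ=-2 ⇒ h* = (18/5)/2 = 1.8000.

Test eqn y'=λy, z=hλ:
  y_{n+1} = y_n + z·[7/9·y_n + 2/9·y_{n+1}] ⇒ (1 − 2/9z)y_{n+1} = (1 + 7/9z)y_n
  R(z) = (1 + 7/9z)/(1 − 2/9z).

Need |R(x)|<1, x<0.
x=-1.08: |R|=0.1290
R=−1: 1+7/9x = −1+2/9x ⇒ -5/9x=2 ⇒ x=2/(-5/9)=-3.6000
Confirm numerically:
  x=-3.484: |R|=0.96368 <1
  x=-3.202: |R|=0.87081 <1
  x=-1.562: |R|=0.15952 <1
  x=-4.103: |R|=1.14617 >1
  x=-3.834: |R|=1.07019 >1
  x=-3.724: |R|=1.03769 >1
Interval (-3.6000, 0).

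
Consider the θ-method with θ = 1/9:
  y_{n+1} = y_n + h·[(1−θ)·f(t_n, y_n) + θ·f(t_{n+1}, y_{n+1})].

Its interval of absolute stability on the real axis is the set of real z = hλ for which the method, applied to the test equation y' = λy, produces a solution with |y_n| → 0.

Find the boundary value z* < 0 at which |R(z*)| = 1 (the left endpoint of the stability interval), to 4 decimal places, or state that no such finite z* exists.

left endpoint -2.5714.

Set f=λy, z=hλ:
  y_{n+1} = y_n + z·[8/9·y_n + 1/9·y_{n+1}] ⇒ (1 − 1/9z)y_{n+1} = (1 + 8/9z)y_n
  Hence R(z) = (1 + 8/9z)/(1 − 1/9z).

Find x<0 with |R(x)|<1.
x=-0.72: |R|=0.3333
R=−1: 1+8/9x = −1+1/9x ⇒ -7/9x=2 ⇒ x=2/(-7/9)=-2.5714
Confirm numerically:
  x=-2.392: |R|=0.88975 <1
  x=-2.015: |R|=0.64639 <1
  x=-1.833: |R|=0.52285 <1
  x=-1.300: |R|=0.13592 <1
  x=-3.048: |R|=1.27689 >1
  x=-2.862: |R|=1.17147 >1
Stable set (-2.5714, 0).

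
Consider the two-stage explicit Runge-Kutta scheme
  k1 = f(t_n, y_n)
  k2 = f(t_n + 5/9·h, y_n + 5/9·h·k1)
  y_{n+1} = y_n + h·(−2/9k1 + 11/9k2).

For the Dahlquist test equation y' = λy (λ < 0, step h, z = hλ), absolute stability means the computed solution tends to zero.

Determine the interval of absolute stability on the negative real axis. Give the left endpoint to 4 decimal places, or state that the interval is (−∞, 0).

(-1.4727, 0).

On y'=λy, z=hλ:
  k1=λy_n ⇒ h·k1=z·y_n;  k2=λ(1+5/9z)y_n ⇒ h·k2=z(1+5/9z)y_n
  y_{n+1}/y_n = 1 − 2/9z + 11/9z(1+5/9z) = 1 + z + 55/81z²
  R(z) = 1 + z + 55/81z².

Find x<0 with |R(x)|<1.
x=-1.49: |R|=1.0175
R=1: x+55/81x²=0 ⇒ x=−81/55=-1.4727; min R=1−1/(4·55/81)=0.6318>−1
Confirm numerically:
  x=-1.375: |R|=0.90876 <1
  x=-1.166: |R|=0.75716 <1
  x=-1.056: |R|=0.70119 <1
  x=-0.633: |R|=0.63907 <1
  x=-2.046: |R|=1.79642 >1
  x=-1.567: |R|=1.10031 >1
So |R|<1 on (-1.4727, 0).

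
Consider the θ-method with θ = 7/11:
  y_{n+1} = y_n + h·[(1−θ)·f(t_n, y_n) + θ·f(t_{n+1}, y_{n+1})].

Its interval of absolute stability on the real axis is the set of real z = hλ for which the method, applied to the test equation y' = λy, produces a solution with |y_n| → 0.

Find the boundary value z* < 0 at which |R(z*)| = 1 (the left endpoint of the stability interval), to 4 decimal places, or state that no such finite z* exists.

(−∞, 0) — no finite endpoint.

Test eqn y'=λy, z=hλ:
  y_{n+1} = y_n + z·[4/11·y_n + 7/11·y_{n+1}] ⇒ (1 − 7/11z)y_{n+1} = (1 + 4/11z)y_n
  Hence R(z) = (1 + 4/11z)/(1 − 7/11z).

Solve |R(x)|<1 on ℝ⁻.
x=-0.34: |R|=0.7205
x=-2: |R|=0.1200
x=-10: |R|=0.3580
x=-100: |R|=0.5471
θ=7/11≥1/2 ⇒ |1+4/11x|<|1−7/11x| ∀x<0 ⇒ stable on all of ℝ⁻.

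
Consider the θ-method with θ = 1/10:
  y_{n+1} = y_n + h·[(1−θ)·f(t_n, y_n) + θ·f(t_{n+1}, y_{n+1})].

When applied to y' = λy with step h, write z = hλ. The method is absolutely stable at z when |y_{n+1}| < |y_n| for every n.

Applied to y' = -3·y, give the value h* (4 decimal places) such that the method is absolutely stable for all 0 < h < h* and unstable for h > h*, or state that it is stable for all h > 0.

Set f=λy, z=hλ:
  y_{n+1} = y_n + z·[9/10·y_n + 1/10·y_{n+1}] ⇒ (1 − 1/10z)y_{n+1} = (1 + 9/10z)y_n
  R(z) = (1 + 9/10z)/(1 − 1/10z).

Find x<0 with |R(x)|<1.
x=-1.57: |R|=0.3570
R=−1: 1+9/10x = −1+1/10x ⇒ -4/5x=2 ⇒ x=2/(-4/5)=-2.5000
Confirm numerically:
  x=-2.180: |R|=0.78982 <1
  x=-2.172: |R|=0.78442 <1
  x=-1.477: |R|=0.28692 <1
  x=-1.212: |R|=0.08098 <1
  x=-3.050: |R|=1.33716 >1
  x=-2.717: |R|=1.13651 >1
Stable set (-2.5000, 0).

(-2.5000,0); λ=-3 ⇒ h* = (5/2)/3 = 0.8333.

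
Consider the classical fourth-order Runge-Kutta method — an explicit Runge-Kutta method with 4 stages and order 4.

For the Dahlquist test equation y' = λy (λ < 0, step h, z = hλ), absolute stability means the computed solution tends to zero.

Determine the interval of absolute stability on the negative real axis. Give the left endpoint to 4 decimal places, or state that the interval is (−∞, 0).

(-2.7853, 0).

Set f=λy, z=hλ:
  order 4, 4-stage ⇒ R(z)=1+z+z^2/2+z^3/6+z^4/24
  (e.g. R(-0.81)=0.44741, |R|=0.44741)

Boundary: |R(x)|=1, x<0.
x=-0.81: |R|=0.4474
|R(-1.51)|=0.2728 |R(-1.5)|=0.2734 |R(-1.14)|=0.3332
Bisect:
  x_lo=-3.3569 |R|=2.2639  x_hi=-0.0605 |R|=0.9413
  mid=-1.70871 |R|=0.27484 →hi
  mid=-2.53281 |R|=0.68145 →hi
  mid=-2.94486 |R|=1.26847 →lo
  mid=-2.73883 |R|=0.93218 →hi
  mid=-2.84185 |R|=1.08867 →lo
  mid=-2.79034 |R|=1.00764 →lo
  mid=-2.76459 |R|=0.96923 →hi
  mid=-2.77746 |R|=0.98826 →hi
  mid=-2.78390 |R|=0.99791 →hi
  ...
  [-2.78531,-2.78511] ⇒ x*=-2.7853
Stable set (-2.7853, 0).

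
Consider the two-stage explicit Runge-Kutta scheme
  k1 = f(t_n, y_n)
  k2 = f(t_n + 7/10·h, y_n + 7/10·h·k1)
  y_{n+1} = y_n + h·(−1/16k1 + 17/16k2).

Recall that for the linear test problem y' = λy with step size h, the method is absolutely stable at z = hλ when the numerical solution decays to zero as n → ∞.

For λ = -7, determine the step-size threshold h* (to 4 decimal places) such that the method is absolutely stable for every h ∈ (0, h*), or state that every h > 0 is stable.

On y'=λy, z=hλ:
  k1=λy_n ⇒ h·k1=z·y_n;  k2=λ(1+7/10z)y_n ⇒ h·k2=z(1+7/10z)y_n
  y_{n+1}/y_n = 1 − 1/16z + 17/16z(1+7/10z) = 1 + z + 119/160z²
  ⇒ R(z) = 1 + z + 119/160z².

Boundary: |R(x)|=1, x<0.
x=-0.88: |R|=0.6960
R=1: x+119/160x²=0 ⇒ x=−160/119=-1.3445; min R=1−1/(4·119/160)=0.6639>−1
Confirm numerically:
  x=-1.250: |R|=0.91211 <1
  x=-0.913: |R|=0.70697 <1
  x=-0.692: |R|=0.66416 <1
  x=-0.608: |R|=0.66694 <1
  x=-1.851: |R|=1.69724 >1
  x=-1.841: |R|=1.67978 >1
  x=-1.675: |R|=1.41168 >1
So |R|<1 on (-1.3445, 0).

(-1.3445,0); λ=-7 ⇒ h* = (160/119)/7 = 0.1921.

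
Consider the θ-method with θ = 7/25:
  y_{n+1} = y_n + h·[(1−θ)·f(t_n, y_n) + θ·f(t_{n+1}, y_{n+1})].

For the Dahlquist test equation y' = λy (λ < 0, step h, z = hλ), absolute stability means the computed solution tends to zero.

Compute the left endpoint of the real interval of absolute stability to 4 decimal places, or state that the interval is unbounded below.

z* = -4.5455.

Set f=λy, z=hλ:
  y_{n+1} = y_n + z·[18/25·y_n + 7/25·y_{n+1}] ⇒ (1 − 7/25z)y_{n+1} = (1 + 18/25z)y_n
  Hence R(z) = (1 + 18/25z)/(1 − 7/25z).

Solve |R(x)|<1 on ℝ⁻.
x=-1.33: |R|=0.0309
R=−1: 1+18/25x = −1+7/25x ⇒ -11/25x=2 ⇒ x=2/(-11/25)=-4.5455
Confirm numerically:
  x=-4.426: |R|=0.97653 <1
  x=-3.072: |R|=0.65147 <1
  x=-2.713: |R|=0.54179 <1
  x=-5.028: |R|=1.08818 >1
  x=-4.828: |R|=1.05286 >1
  x=-4.712: |R|=1.03159 >1
Stable set (-4.5455, 0).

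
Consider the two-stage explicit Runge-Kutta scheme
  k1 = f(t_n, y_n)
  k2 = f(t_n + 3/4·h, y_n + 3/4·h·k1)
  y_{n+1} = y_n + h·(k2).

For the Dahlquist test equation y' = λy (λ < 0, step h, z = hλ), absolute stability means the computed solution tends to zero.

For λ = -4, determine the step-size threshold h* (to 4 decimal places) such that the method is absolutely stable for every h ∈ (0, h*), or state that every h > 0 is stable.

On y'=λy, z=hλ:
  k1=λy_n ⇒ h·k1=z·y_n;  k2=λ(1+3/4z)y_n ⇒ h·k2=z(1+3/4z)y_n
  y_{n+1}/y_n = 1 + z(1+3/4z) = 1 + z + 3/4z²
  R(z) = 1 + z + 3/4z².

Boundary: |R(x)|=1, x<0.
x=-1.13: |R|=0.8277
R=1: x+3/4x²=0 ⇒ x=−4/3=-1.3333; min R=1−1/(4·3/4)=0.6667>−1
Confirm numerically:
  x=-1.302: |R|=0.96940 <1
  x=-0.715: |R|=0.66842 <1
  x=-0.683: |R|=0.66687 <1
  x=-1.822: |R|=1.66776 >1
  x=-1.526: |R|=1.22051 >1
  x=-1.464: |R|=1.14347 >1
Interval (-1.3333, 0).

(-1.3333,0); λ=-4 ⇒ h* = (4/3)/4 = 0.3333.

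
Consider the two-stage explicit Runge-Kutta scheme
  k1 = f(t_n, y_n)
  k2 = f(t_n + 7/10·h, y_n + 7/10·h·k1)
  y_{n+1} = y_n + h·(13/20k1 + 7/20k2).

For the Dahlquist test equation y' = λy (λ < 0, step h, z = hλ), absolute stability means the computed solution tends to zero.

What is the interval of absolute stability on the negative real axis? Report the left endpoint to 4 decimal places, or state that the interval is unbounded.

Test eqn y'=λy, z=hλ:
  k1=λy_n ⇒ h·k1=z·y_n;  k2=λ(1+7/10z)y_n ⇒ h·k2=z(1+7/10z)y_n
  y_{n+1}/y_n = 1 + 13/20z + 7/20z(1+7/10z) = 1 + z + 49/200z²
  so R(z) = 1 + z + 49/200z².

Boundary: |R(x)|=1, x<0.
x=-0.79: |R|=0.3629
R=1: x+49/200x²=0 ⇒ x=−200/49=-4.0816; min R=1−1/(4·49/200)=-0.0204>−1
Confirm numerically:
  x=-2.917: |R|=0.16768 <1
  x=-2.779: |R|=0.11310 <1
  x=-2.000: |R|=0.02000 <1
  x=-4.395: |R|=1.33743 >1
  x=-4.166: |R|=1.08611 >1
Stable set (-4.0816, 0).

(-4.0816, 0).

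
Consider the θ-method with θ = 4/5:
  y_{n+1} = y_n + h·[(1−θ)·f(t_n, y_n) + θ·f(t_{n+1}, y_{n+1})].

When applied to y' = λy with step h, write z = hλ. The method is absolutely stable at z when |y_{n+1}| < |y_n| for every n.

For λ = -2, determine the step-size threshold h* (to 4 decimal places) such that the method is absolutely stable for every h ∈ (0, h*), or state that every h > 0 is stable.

unbounded; (−∞, 0). Any h>0 works for λ=-2.

With y'=λy (z=hλ):
  y_{n+1} = y_n + z·[1/5·y_n + 4/5·y_{n+1}] ⇒ (1 − 4/5z)y_{n+1} = (1 + 1/5z)y_n
  so R(z) = (1 + 1/5z)/(1 − 4/5z).

Solve |R(x)|<1 on ℝ⁻.
x=-1.42: |R|=0.3352
x=-2: |R|=0.2308
x=-10: |R|=0.1111
x=-100: |R|=0.2346
θ=4/5≥1/2 ⇒ |1+1/5x|<|1−4/5x| ∀x<0 ⇒ interval (−∞,0).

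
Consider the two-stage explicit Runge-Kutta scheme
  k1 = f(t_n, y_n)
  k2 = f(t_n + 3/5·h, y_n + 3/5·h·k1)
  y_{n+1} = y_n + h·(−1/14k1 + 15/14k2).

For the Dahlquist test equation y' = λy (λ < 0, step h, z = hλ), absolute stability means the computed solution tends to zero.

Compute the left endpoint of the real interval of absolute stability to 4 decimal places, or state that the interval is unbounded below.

On y'=λy, z=hλ:
  k1=λy_n ⇒ h·k1=z·y_n;  k2=λ(1+3/5z)y_n ⇒ h·k2=z(1+3/5z)y_n
  y_{n+1}/y_n = 1 − 1/14z + 15/14z(1+3/5z) = 1 + z + 9/14z²
  so R(z) = 1 + z + 9/14z².

Solve |R(x)|<1 on ℝ⁻.
x=-0.97: |R|=0.6349
R=1: x+9/14x²=0 ⇒ x=−14/9=-1.5556; min R=1−1/(4·9/14)=0.6111>−1
Confirm numerically:
  x=-1.525: |R|=0.97004 <1
  x=-0.935: |R|=0.62700 <1
  x=-0.770: |R|=0.61115 <1
  x=-1.785: |R|=1.26329 >1
  x=-1.699: |R|=1.15667 >1
  x=-1.667: |R|=1.11943 >1
Interval (-1.5556, 0).

z* = -1.5556.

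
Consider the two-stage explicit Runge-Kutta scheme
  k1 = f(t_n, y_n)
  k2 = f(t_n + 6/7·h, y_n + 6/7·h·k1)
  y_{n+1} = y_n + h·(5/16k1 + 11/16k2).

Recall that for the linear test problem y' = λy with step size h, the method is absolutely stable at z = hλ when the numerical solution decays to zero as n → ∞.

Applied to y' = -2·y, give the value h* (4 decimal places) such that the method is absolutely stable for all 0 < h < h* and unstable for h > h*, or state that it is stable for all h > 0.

With y'=λy (z=hλ):
  k1=λy_n ⇒ h·k1=z·y_n;  k2=λ(1+6/7z)y_n ⇒ h·k2=z(1+6/7z)y_n
  y_{n+1}/y_n = 1 + 5/16z + 11/16z(1+6/7z) = 1 + z + 33/56z²
  ⇒ R(z) = 1 + z + 33/56z².

Boundary: |R(x)|=1, x<0.
x=-1.65: |R|=0.9543
R=1: x+33/56x²=0 ⇒ x=−56/33=-1.6970; min R=1−1/(4·33/56)=0.5758>−1
Confirm numerically:
  x=-1.647: |R|=0.95150 <1
  x=-1.449: |R|=0.78826 <1
  x=-1.212: |R|=0.65363 <1
  x=-1.012: |R|=0.59151 <1
  x=-2.233: |R|=1.70535 >1
  x=-2.222: |R|=1.68747 >1
  x=-2.039: |R|=1.41097 >1
Stable set (-1.6970, 0).

(-1.6970,0); λ=-2 ⇒ h* = (56/33)/2 = 0.8485.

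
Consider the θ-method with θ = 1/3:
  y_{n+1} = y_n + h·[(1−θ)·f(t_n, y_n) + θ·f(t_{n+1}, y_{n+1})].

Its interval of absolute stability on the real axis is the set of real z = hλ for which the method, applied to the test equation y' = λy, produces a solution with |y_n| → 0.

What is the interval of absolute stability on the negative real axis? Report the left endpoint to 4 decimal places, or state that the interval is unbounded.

z∈(-6.0000,0).

On y'=λy, z=hλ:
  y_{n+1} = y_n + z·[2/3·y_n + 1/3·y_{n+1}] ⇒ (1 − 1/3z)y_{n+1} = (1 + 2/3z)y_n
  Hence R(z) = (1 + 2/3z)/(1 − 1/3z).

Find x<0 with |R(x)|<1.
x=-0.5: |R|=0.5714
R=−1: 1+2/3x = −1+1/3x ⇒ -1/3x=2 ⇒ x=2/(-1/3)=-6.0000
Confirm numerically:
  x=-5.569: |R|=0.94970 <1
  x=-5.527: |R|=0.94453 <1
  x=-5.416: |R|=0.93061 <1
  x=-3.072: |R|=0.51779 <1
  x=-6.376: |R|=1.04010 >1
  x=-6.267: |R|=1.02881 >1
  x=-6.068: |R|=1.00750 >1
So |R|<1 on (-6.0000, 0).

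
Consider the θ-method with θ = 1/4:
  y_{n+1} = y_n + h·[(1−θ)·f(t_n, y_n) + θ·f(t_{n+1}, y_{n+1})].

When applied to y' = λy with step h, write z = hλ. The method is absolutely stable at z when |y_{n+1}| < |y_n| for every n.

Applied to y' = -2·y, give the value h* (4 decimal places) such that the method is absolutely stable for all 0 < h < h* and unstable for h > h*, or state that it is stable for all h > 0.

Test eqn y'=λy, z=hλ:
  y_{n+1} = y_n + z·[3/4·y_n + 1/4·y_{n+1}] ⇒ (1 − 1/4z)y_{n+1} = (1 + 3/4z)y_n
  ⇒ R(z) = (1 + 3/4z)/(1 − 1/4z).

Solve |R(x)|<1 on ℝ⁻.
x=-1.53: |R|=0.1067
R=−1: 1+3/4x = −1+1/4x ⇒ -1/2x=2 ⇒ x=2/(-1/2)=-4.0000
Confirm numerically:
  x=-3.827: |R|=0.95579 <1
  x=-3.308: |R|=0.81062 <1
  x=-2.646: |R|=0.59254 <1
  x=-2.328: |R|=0.47155 <1
  x=-4.519: |R|=1.12185 >1
  x=-4.433: |R|=1.10269 >1
Stable set (-4.0000, 0).

(-4.0000,0); λ=-2 ⇒ h* = (4)/2 = 2.0000.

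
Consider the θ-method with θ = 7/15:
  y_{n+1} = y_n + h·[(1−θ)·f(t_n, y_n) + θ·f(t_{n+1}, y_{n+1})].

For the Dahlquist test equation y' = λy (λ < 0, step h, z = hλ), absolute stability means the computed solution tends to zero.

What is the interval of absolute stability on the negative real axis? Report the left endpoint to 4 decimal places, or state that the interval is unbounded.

(-30.0000, 0).

On y'=λy, z=hλ:
  y_{n+1} = y_n + z·[8/15·y_n + 7/15·y_{n+1}] ⇒ (1 − 7/15z)y_{n+1} = (1 + 8/15z)y_n
  ⇒ R(z) = (1 + 8/15z)/(1 − 7/15z).

Find x<0 with |R(x)|<1.
x=-1.76: |R|=0.0337
R=−1: 1+8/15x = −1+7/15x ⇒ -1/15x=2 ⇒ x=2/(-1/15)=-30.0000
Confirm numerically:
  x=-29.591: |R|=0.99816 <1
  x=-25.118: |R|=0.97442 <1
  x=-12.329: |R|=0.82556 <1
  x=-30.518: |R|=1.00227 >1
  x=-30.399: |R|=1.00175 >1
  x=-30.367: |R|=1.00161 >1
Stable set (-30.0000, 0).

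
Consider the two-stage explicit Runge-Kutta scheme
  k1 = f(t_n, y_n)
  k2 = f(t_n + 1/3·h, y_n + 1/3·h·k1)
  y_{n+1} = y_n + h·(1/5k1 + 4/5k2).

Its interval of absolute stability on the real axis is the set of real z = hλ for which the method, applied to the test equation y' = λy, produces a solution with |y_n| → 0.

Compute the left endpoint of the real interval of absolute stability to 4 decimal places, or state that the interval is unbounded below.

Test eqn y'=λy, z=hλ:
  k1=λy_n ⇒ h·k1=z·y_n;  k2=λ(1+1/3z)y_n ⇒ h·k2=z(1+1/3z)y_n
  y_{n+1}/y_n = 1 + 1/5z + 4/5z(1+1/3z) = 1 + z + 4/15z²
  so R(z) = 1 + z + 4/15z².

Solve |R(x)|<1 on ℝ⁻.
x=-1.22: |R|=0.1769
R=1: x+4/15x²=0 ⇒ x=−15/4=-3.7500; min R=1−1/(4·4/15)=0.0625>−1
Confirm numerically:
  x=-3.529: |R|=0.79202 <1
  x=-3.071: |R|=0.44394 <1
  x=-1.518: |R|=0.09649 <1
  x=-3.971: |R|=1.23402 >1
  x=-3.852: |R|=1.10477 >1
Stable set (-3.7500, 0).

z* = -3.7500.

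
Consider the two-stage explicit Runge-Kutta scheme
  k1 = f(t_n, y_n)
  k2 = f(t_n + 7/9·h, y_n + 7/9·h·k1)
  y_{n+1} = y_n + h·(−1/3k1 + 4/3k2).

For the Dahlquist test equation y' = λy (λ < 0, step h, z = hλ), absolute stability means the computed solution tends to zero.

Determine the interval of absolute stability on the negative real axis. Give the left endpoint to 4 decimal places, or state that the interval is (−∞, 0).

With y'=λy (z=hλ):
  k1=λy_n ⇒ h·k1=z·y_n;  k2=λ(1+7/9z)y_n ⇒ h·k2=z(1+7/9z)y_n
  y_{n+1}/y_n = 1 − 1/3z + 4/3z(1+7/9z) = 1 + z + 28/27z²
  Hence R(z) = 1 + z + 28/27z².

Need |R(x)|<1, x<0.
x=-1.53: |R|=1.8976
R=1: x+28/27x²=0 ⇒ x=−27/28=-0.9643; min R=1−1/(4·28/27)=0.7589>−1
Confirm numerically:
  x=-0.815: |R|=0.87383 <1
  x=-0.684: |R|=0.80118 <1
  x=-0.630: |R|=0.78160 <1
  x=-1.452: |R|=1.73439 >1
  x=-1.305: |R|=1.46110 >1
  x=-1.276: |R|=1.41248 >1
Stable set (-0.9643, 0).

(-0.9643, 0).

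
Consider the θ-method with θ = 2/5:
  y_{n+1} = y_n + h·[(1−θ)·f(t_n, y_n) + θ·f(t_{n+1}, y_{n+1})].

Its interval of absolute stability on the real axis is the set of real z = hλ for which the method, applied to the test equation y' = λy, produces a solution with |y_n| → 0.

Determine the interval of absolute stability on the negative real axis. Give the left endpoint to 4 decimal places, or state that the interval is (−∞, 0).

Set f=λy, z=hλ:
  y_{n+1} = y_n + z·[3/5·y_n + 2/5·y_{n+1}] ⇒ (1 − 2/5z)y_{n+1} = (1 + 3/5z)y_n
  Hence R(z) = (1 + 3/5z)/(1 − 2/5z).

Need |R(x)|<1, x<0.
x=-0.43: |R|=0.6331
R=−1: 1+3/5x = −1+2/5x ⇒ -1/5x=2 ⇒ x=2/(-1/5)=-10.0000
Confirm numerically:
  x=-8.940: |R|=0.95367 <1
  x=-7.829: |R|=0.89491 <1
  x=-7.148: |R|=0.85220 <1
  x=-4.973: |R|=0.66366 <1
  x=-10.598: |R|=1.02283 >1
  x=-10.273: |R|=1.01069 >1
  x=-10.052: |R|=1.00207 >1
Stable set (-10.0000, 0).

z∈(-10.0000,0).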